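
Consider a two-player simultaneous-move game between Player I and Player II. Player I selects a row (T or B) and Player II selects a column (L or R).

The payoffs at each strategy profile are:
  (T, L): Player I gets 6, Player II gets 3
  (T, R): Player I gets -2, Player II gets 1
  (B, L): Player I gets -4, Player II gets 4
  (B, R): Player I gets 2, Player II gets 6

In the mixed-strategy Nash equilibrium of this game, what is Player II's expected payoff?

7/2

First find p, the probability Player I plays T, from Player II's indifference between L and R: 3p + 4(1−p) = p + 6(1−p), giving p = 1/2.
Since Player II is indifferent in equilibrium, Player II's expected payoff equals the payoff from either column against (1/2, 1/2). Using L: 3(1/2) + 4(1/2) = 7/2.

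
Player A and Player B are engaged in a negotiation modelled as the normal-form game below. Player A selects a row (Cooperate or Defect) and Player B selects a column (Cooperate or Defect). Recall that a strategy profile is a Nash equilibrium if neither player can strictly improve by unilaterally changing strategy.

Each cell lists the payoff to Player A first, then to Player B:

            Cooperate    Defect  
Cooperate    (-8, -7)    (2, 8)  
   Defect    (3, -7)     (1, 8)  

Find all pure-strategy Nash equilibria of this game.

(Cooperate, Cooperate): Player A prefers Defect (3 > -8); Player B prefers Defect (8 > -7) — not an equilibrium.
(Cooperate, Defect): Player A gets 2 ≥ 1 from Defect, and Player B gets 8 ≥ -7 from Cooperate — Nash equilibrium.
(Defect, Cooperate): Player B prefers Defect (8 > -7) — not an equilibrium.
(Defect, Defect): Player A prefers Cooperate (2 > 1) — not an equilibrium.

(Cooperate, Defect)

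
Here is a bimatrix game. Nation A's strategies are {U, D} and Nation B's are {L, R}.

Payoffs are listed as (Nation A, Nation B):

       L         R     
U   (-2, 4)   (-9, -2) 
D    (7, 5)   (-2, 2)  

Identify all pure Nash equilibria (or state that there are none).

(U, L): Nation A prefers D (7 > -2) — not an equilibrium.
(U, R): Nation A prefers D (-2 > -9); Nation B prefers L (4 > -2) — not an equilibrium.
(D, L): Nation A gets 7 ≥ -2 from U, and Nation B gets 5 ≥ 2 from R — Nash equilibrium.
(D, R): Nation B prefers L (5 > 2) — not an equilibrium.

(D, L)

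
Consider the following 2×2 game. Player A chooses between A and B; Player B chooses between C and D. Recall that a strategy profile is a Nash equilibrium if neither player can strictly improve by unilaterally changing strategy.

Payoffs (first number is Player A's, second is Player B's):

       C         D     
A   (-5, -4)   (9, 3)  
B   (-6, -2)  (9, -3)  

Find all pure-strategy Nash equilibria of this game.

(A, C): Player B prefers D (3 > -4) — not an equilibrium.
(A, D): Player A gets 9 ≥ 9 from B, and Player B gets 3 ≥ -4 from C — Nash equilibrium.
(B, C): Player A prefers A (-5 > -6) — not an equilibrium.
(B, D): Player B prefers C (-2 > -3) — not an equilibrium.

(A, D)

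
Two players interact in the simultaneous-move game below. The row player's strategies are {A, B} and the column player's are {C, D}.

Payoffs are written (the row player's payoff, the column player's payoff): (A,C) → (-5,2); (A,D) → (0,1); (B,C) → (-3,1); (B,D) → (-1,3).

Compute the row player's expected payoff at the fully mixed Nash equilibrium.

-5/3

First find q, the probability the column player plays C, from the row player's indifference between A and B: −5q = −3q − (1−q), giving q = 1/3.
Since the row player is indifferent in equilibrium, the row player's expected payoff equals the payoff from either row against (1/3, 2/3). Using A: −5(1/3) = -5/3.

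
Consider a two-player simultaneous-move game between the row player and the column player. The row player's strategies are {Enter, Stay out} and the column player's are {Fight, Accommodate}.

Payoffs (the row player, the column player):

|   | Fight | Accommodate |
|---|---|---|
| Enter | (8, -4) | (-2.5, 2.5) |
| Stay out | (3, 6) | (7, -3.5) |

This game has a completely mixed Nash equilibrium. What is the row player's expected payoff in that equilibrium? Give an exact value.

127/29

First find y, the probability the column player plays Fight, from the row player's indifference between Enter and Stay out: 8y − 2.5(1−y) = 3y + 7(1−y), giving y = 19/29.
Since the row player is indifferent in equilibrium, the row player's expected payoff equals the payoff from either row against (19/29, 10/29). Using Enter: 8(19/29) − 2.5(10/29) = 127/29.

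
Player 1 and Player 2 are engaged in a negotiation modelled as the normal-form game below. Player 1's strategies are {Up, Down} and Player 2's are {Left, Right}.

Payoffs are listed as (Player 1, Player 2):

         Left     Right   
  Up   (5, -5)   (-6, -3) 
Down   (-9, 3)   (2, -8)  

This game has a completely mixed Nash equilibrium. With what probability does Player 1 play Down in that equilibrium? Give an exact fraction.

Let r be the probability that Player 1 plays Up. In a completely mixed equilibrium, Player 2 must be indifferent between Left and Right.
Player 2's expected payoff from Left is −5r + 3(1−r); from Right it is −3r − 8(1−r).
Setting these equal: −8r + 3 = 5r − 8, so r = 11/13.
Therefore Player 1 plays Down with probability 1 − 11/13 = 2/13.

2/13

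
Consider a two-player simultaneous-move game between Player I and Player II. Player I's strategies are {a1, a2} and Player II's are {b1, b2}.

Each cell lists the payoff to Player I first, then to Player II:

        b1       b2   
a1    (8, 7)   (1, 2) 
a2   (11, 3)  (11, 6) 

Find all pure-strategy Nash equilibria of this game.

(a1, b1): Player I prefers a2 (11 > 8) — not an equilibrium.
(a1, b2): Player I prefers a2 (11 > 1); Player II prefers b1 (7 > 2) — not an equilibrium.
(a2, b1): Player II prefers b2 (6 > 3) — not an equilibrium.
(a2, b2): Player I gets 11 ≥ 1 from a1, and Player II gets 6 ≥ 3 from b1 — Nash equilibrium.

(a2, b2)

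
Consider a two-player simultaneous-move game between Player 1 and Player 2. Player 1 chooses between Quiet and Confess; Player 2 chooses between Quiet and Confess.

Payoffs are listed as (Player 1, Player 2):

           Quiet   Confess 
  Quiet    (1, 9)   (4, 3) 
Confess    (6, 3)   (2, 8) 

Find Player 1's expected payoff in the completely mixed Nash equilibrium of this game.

22/7

First find q, the probability Player 2 plays Quiet, from Player 1's indifference between Quiet and Confess: q + 4(1−q) = 6q + 2(1−q), giving q = 2/7.
Since Player 1 is indifferent in equilibrium, Player 1's expected payoff equals the payoff from either row against (2/7, 5/7). Using Quiet: (2/7) + 4(5/7) = 22/7.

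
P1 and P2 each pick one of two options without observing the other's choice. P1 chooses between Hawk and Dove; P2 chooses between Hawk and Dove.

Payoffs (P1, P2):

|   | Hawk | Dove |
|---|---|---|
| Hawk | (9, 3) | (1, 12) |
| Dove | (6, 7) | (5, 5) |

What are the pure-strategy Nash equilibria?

(Hawk, Hawk): P2 prefers Dove (12 > 3) — not an equilibrium.
(Hawk, Dove): P1 prefers Dove (5 > 1) — not an equilibrium.
(Dove, Hawk): P1 prefers Hawk (9 > 6) — not an equilibrium.
(Dove, Dove): P2 prefers Hawk (7 > 5) — not an equilibrium.

none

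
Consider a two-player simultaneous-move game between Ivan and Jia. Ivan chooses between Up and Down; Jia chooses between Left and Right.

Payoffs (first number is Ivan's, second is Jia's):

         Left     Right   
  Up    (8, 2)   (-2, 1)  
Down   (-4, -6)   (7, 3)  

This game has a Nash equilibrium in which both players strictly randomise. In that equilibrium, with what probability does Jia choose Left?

3/7

Let y be the probability that Jia plays Left. In a completely mixed equilibrium, Ivan must be indifferent between Up and Down.
Ivan's expected payoff from Up is 8y − 2(1−y); from Down it is −4y + 7(1−y).
Setting these equal: 10y − 2 = −11y + 7, so y = 3/7.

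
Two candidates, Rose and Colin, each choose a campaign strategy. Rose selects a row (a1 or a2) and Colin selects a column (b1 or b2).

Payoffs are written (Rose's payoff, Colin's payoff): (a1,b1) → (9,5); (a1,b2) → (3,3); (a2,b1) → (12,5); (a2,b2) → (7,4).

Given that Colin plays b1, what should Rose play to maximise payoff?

Against b1, Rose earns 9 from a1 and 12 from a2.
So a2 is the best response.

a2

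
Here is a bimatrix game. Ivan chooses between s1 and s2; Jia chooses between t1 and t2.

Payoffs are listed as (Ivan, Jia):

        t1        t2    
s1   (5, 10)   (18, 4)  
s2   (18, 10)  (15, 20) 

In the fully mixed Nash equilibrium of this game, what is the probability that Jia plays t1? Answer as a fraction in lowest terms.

Let c be the probability that Jia plays t1. In a completely mixed equilibrium, Ivan must be indifferent between s1 and s2.
Ivan's expected payoff from s1 is 5c + 18(1−c); from s2 it is 18c + 15(1−c).
Setting these equal: −13c + 18 = 3c + 15, so c = 3/16.

3/16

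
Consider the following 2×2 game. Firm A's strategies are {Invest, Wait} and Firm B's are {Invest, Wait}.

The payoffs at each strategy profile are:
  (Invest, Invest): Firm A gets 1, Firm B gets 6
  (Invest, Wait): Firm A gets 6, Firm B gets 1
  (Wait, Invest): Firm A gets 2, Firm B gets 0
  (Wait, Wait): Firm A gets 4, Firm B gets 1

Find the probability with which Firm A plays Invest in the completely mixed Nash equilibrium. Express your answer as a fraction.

Let x be the probability that Firm A plays Invest. In a completely mixed equilibrium, Firm B must be indifferent between Invest and Wait.
Firm B's expected payoff from Invest is 6x; from Wait it is x + (1−x).
Setting these equal: 6x = 1, so x = 1/6.

1/6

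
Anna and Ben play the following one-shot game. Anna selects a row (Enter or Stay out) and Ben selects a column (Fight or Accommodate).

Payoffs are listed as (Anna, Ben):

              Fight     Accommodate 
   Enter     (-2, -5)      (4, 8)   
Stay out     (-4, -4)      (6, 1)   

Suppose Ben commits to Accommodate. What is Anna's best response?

Stay out

Against Accommodate, Anna earns 4 from Enter and 6 from Stay out.
So Stay out is the best response.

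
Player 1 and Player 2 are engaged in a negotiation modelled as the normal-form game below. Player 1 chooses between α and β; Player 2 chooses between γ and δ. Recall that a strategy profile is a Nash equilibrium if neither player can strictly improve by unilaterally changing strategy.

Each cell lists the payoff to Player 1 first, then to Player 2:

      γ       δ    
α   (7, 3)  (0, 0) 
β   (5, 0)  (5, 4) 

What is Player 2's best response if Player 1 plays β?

δ

Against β, Player 2 earns 0 from γ and 4 from δ.
So δ is the best response.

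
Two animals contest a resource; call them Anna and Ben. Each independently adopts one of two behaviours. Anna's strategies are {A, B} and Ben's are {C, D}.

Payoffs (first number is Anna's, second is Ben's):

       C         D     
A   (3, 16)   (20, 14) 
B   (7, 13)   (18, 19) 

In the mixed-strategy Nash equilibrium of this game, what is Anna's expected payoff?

43/3

First find q, the probability Ben plays C, from Anna's indifference between A and B: 3q + 20(1−q) = 7q + 18(1−q), giving q = 1/3.
Since Anna is indifferent in equilibrium, Anna's expected payoff equals the payoff from either row against (1/3, 2/3). Using A: 3(1/3) + 20(2/3) = 43/3.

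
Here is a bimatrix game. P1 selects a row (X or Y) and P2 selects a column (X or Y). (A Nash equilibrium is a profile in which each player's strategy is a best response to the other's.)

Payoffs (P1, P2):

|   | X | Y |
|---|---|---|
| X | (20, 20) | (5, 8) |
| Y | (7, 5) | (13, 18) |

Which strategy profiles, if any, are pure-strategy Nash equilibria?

(X, X): P1 gets 20 ≥ 7 from Y, and P2 gets 20 ≥ 8 from Y — Nash equilibrium.
(X, Y): P1 prefers Y (13 > 5); P2 prefers X (20 > 8) — not an equilibrium.
(Y, X): P1 prefers X (20 > 7); P2 prefers Y (18 > 5) — not an equilibrium.
(Y, Y): P1 gets 13 ≥ 5 from X, and P2 gets 18 ≥ 5 from X — Nash equilibrium.

(X, X) and (Y, Y)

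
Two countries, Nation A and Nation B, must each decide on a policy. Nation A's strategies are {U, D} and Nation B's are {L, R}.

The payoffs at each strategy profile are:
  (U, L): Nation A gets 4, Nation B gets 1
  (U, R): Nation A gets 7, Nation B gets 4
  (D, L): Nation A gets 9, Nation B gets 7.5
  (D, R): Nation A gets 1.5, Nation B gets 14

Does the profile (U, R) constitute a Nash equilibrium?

Yes

At (U, R), Nation A earns 7; switching to D would give 1.5, so Nation A has no profitable deviation.
Nation B earns 4; switching to L would give 1, so Nation B has no profitable deviation.
Neither player can gain by a unilateral deviation, so this profile is a Nash equilibrium.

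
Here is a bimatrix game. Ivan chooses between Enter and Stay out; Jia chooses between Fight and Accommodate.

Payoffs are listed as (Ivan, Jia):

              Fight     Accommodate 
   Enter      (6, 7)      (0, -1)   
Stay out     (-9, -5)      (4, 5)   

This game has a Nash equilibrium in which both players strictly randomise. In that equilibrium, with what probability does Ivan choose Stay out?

4/9

Let r be the probability that Ivan plays Enter. In a completely mixed equilibrium, Jia must be indifferent between Fight and Accommodate.
Jia's expected payoff from Fight is 7r − 5(1−r); from Accommodate it is −r + 5(1−r).
Setting these equal: 12r − 5 = −6r + 5, so r = 5/9.
Therefore Ivan plays Stay out with probability 1 − 5/9 = 4/9.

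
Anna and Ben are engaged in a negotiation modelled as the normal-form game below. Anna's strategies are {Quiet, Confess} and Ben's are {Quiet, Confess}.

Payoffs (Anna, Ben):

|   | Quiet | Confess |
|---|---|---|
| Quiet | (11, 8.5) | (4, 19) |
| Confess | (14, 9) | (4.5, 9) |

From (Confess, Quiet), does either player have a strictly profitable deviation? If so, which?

Anna at (Confess, Quiet) earns 14; deviating to Quiet yields 11 — not better.
Ben earns 9; deviating to Confess yields 9 — not better.
Neither player can strictly improve; the profile is a Nash equilibrium.

Neither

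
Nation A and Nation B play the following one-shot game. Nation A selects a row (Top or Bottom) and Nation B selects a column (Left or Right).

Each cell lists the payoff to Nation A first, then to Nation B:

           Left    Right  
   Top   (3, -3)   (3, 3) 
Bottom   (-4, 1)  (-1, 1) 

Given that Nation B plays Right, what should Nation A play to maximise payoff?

Top

Against Right, Nation A earns 3 from Top and -1 from Bottom.
So Top is the best response.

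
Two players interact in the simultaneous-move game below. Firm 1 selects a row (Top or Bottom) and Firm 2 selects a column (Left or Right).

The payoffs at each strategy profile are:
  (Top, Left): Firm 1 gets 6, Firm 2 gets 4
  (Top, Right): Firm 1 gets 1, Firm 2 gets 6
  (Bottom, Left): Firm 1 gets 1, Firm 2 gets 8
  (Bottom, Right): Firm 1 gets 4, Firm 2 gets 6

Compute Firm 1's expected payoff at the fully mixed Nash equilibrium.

23/8

First find y, the probability Firm 2 plays Left, from Firm 1's indifference between Top and Bottom: 6y + (1−y) = y + 4(1−y), giving y = 3/8.
Since Firm 1 is indifferent in equilibrium, Firm 1's expected payoff equals the payoff from either row against (3/8, 5/8). Using Top: 6(3/8) + (5/8) = 23/8.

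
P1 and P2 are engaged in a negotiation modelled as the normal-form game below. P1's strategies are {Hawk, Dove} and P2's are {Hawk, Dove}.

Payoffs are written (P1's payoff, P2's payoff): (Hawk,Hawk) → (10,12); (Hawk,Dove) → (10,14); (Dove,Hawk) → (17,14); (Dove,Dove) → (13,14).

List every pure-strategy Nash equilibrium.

(Hawk, Hawk): P1 prefers Dove (17 > 10); P2 prefers Dove (14 > 12) — not an equilibrium.
(Hawk, Dove): P1 prefers Dove (13 > 10) — not an equilibrium.
(Dove, Hawk): P1 gets 17 ≥ 10 from Hawk, and P2 gets 14 ≥ 14 from Dove — Nash equilibrium.
(Dove, Dove): P1 gets 13 ≥ 10 from Hawk, and P2 gets 14 ≥ 14 from Hawk — Nash equilibrium.

(Dove, Hawk) and (Dove, Dove)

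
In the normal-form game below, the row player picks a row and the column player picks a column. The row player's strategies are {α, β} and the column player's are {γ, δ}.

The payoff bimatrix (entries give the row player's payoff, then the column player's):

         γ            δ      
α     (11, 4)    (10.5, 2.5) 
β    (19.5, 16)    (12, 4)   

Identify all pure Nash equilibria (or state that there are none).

(α, γ): the row player prefers β (19.5 > 11) — not an equilibrium.
(α, δ): the row player prefers β (12 > 10.5); the column player prefers γ (4 > 2.5) — not an equilibrium.
(β, γ): the row player gets 19.5 ≥ 11 from α, and the column player gets 16 ≥ 4 from δ — Nash equilibrium.
(β, δ): the column player prefers γ (16 > 4) — not an equilibrium.

(β, γ)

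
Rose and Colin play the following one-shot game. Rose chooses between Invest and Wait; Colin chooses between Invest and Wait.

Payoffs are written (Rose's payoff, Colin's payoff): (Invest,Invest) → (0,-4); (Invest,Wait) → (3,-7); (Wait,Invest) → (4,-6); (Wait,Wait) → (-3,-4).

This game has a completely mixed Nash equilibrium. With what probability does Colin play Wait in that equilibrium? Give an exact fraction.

Let q be the probability that Colin plays Invest. In a completely mixed equilibrium, Rose must be indifferent between Invest and Wait.
Rose's expected payoff from Invest is 3(1−q); from Wait it is 4q − 3(1−q).
Setting these equal: −3q + 3 = 7q − 3, so q = 3/5.
Therefore Colin plays Wait with probability 1 − 3/5 = 2/5.

2/5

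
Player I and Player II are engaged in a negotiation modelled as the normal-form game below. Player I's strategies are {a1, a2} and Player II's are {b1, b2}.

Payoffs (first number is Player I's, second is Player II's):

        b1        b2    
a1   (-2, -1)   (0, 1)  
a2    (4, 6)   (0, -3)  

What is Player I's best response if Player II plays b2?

either — both a1 and a2 are best responses

Against b2, Player I earns 0 from a1 and 0 from a2.
So either strategy is a best response.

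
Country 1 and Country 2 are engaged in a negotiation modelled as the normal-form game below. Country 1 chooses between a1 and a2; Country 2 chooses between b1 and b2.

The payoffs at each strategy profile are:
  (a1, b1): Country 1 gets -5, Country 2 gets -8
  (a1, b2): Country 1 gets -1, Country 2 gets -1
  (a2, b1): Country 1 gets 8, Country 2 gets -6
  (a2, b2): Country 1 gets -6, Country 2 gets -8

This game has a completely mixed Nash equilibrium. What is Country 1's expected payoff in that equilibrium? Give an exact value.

First find y, the probability Country 2 plays b1, from Country 1's indifference between a1 and a2: −5y − (1−y) = 8y − 6(1−y), giving y = 5/18.
Since Country 1 is indifferent in equilibrium, Country 1's expected payoff equals the payoff from either row against (5/18, 13/18). Using a1: −5(5/18) − (13/18) = -19/9.

-19/9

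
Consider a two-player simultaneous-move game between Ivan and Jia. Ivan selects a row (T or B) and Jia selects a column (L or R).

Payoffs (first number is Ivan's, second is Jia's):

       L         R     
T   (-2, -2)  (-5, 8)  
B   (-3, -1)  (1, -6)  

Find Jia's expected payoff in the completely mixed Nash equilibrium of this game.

First find p, the probability Ivan plays T, from Jia's indifference between L and R: −2p − (1−p) = 8p − 6(1−p), giving p = 1/3.
Since Jia is indifferent in equilibrium, Jia's expected payoff equals the payoff from either column against (1/3, 2/3). Using L: −2(1/3) − (2/3) = -4/3.

-4/3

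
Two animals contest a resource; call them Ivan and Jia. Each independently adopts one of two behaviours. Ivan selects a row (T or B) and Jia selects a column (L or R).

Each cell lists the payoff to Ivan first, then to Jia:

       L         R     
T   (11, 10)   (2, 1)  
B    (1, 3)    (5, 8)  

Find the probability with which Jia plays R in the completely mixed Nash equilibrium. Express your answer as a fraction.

10/13

Let c be the probability that Jia plays L. In a completely mixed equilibrium, Ivan must be indifferent between T and B.
Ivan's expected payoff from T is 11c + 2(1−c); from B it is c + 5(1−c).
Setting these equal: 9c + 2 = −4c + 5, so c = 3/13.
Therefore Jia plays R with probability 1 − 3/13 = 10/13.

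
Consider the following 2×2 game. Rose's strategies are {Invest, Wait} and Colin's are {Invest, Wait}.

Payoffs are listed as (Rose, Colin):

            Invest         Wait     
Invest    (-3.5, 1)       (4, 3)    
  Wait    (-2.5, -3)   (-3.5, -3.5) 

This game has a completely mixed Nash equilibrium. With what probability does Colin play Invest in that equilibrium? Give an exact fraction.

15/17

Let q be the probability that Colin plays Invest. In a completely mixed equilibrium, Rose must be indifferent between Invest and Wait.
Rose's expected payoff from Invest is −3.5q + 4(1−q); from Wait it is −2.5q − 3.5(1−q).
Setting these equal: −7.5q + 4 = q − 3.5, so q = 15/17.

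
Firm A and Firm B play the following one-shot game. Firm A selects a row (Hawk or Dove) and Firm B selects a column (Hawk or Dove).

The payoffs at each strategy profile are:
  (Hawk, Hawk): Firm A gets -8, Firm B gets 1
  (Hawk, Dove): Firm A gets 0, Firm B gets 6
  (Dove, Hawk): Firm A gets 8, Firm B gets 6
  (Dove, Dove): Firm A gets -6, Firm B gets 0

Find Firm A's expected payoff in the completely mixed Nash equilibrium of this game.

-24/11

First find q, the probability Firm B plays Hawk, from Firm A's indifference between Hawk and Dove: −8q = 8q − 6(1−q), giving q = 3/11.
Since Firm A is indifferent in equilibrium, Firm A's expected payoff equals the payoff from either row against (3/11, 8/11). Using Hawk: −8(3/11) = -24/11.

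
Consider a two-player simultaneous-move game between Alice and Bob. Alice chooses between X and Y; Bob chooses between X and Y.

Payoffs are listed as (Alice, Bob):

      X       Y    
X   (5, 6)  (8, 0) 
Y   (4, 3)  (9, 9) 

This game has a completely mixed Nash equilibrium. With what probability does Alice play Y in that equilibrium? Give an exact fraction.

1/2

Let x be the probability that Alice plays X. In a completely mixed equilibrium, Bob must be indifferent between X and Y.
Bob's expected payoff from X is 6x + 3(1−x); from Y it is 9(1−x).
Setting these equal: 3x + 3 = −9x + 9, so x = 1/2.
Therefore Alice plays Y with probability 1 − 1/2 = 1/2.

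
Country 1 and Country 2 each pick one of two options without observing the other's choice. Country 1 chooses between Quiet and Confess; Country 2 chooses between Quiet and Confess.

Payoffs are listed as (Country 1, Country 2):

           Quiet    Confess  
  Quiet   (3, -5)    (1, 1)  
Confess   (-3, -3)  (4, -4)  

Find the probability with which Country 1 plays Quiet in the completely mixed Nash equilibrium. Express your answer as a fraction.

1/7

Let p be the probability that Country 1 plays Quiet. In a completely mixed equilibrium, Country 2 must be indifferent between Quiet and Confess.
Country 2's expected payoff from Quiet is −5p − 3(1−p); from Confess it is p − 4(1−p).
Setting these equal: −2p − 3 = 5p − 4, so p = 1/7.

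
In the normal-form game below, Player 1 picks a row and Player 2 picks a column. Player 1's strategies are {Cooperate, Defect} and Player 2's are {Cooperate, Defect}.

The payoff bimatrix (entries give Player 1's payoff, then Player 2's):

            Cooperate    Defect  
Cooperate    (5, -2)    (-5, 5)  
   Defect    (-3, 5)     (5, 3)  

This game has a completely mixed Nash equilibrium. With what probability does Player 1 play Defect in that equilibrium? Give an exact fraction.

7/9

Let p be the probability that Player 1 plays Cooperate. In a completely mixed equilibrium, Player 2 must be indifferent between Cooperate and Defect.
Player 2's expected payoff from Cooperate is −2p + 5(1−p); from Defect it is 5p + 3(1−p).
Setting these equal: −7p + 5 = 2p + 3, so p = 2/9.
Therefore Player 1 plays Defect with probability 1 − 2/9 = 7/9.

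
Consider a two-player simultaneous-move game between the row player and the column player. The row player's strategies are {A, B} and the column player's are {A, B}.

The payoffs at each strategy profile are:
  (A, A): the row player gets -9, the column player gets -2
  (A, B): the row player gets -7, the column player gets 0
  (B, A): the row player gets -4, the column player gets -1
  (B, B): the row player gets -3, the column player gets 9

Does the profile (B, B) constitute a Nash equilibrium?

At (B, B), the row player earns -3; switching to A would give -7, so the row player has no profitable deviation.
The column player earns 9; switching to A would give -1, so the column player has no profitable deviation.
Neither player can gain by a unilateral deviation, so this profile is a Nash equilibrium.

Yes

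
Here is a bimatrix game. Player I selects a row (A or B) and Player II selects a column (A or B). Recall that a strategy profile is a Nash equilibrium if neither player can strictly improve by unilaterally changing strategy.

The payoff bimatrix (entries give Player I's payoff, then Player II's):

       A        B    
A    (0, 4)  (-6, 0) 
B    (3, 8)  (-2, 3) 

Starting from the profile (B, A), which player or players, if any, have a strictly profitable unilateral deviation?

Neither

Player I at (B, A) earns 3; deviating to A yields 0 — not better.
Player II earns 8; deviating to B yields 3 — not better.
Neither player can strictly improve; the profile is a Nash equilibrium.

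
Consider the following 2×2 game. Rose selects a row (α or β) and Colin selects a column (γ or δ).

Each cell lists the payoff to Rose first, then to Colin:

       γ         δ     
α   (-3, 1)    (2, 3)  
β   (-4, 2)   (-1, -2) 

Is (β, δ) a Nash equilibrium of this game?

At (β, δ), Rose earns -1; switching to α would give 2, so Rose would deviate.
Colin earns -2; switching to γ would give 2, so Colin would deviate.
Since at least one player can profitably deviate, this is not a Nash equilibrium.

No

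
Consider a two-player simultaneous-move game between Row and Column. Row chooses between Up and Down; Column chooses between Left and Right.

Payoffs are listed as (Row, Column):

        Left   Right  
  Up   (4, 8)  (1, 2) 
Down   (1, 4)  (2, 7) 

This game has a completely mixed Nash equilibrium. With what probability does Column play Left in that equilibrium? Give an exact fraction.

1/4

Let c be the probability that Column plays Left. In a completely mixed equilibrium, Row must be indifferent between Up and Down.
Row's expected payoff from Up is 4c + (1−c); from Down it is c + 2(1−c).
Setting these equal: 3c + 1 = −c + 2, so c = 1/4.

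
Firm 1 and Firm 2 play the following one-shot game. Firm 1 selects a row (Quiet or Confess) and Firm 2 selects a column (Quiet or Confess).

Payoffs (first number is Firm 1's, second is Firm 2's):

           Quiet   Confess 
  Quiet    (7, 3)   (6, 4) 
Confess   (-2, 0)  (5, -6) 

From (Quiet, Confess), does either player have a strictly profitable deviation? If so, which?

Firm 1 at (Quiet, Confess) earns 6; deviating to Confess yields 5 — not better.
Firm 2 earns 4; deviating to Quiet yields 3 — not better.
Neither player can strictly improve; the profile is a Nash equilibrium.

Neither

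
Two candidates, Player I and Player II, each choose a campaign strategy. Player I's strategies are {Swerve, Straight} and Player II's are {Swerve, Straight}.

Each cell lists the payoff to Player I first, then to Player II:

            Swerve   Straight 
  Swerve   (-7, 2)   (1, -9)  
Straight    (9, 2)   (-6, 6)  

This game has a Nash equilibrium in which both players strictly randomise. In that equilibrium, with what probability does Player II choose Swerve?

7/23

Let q be the probability that Player II plays Swerve. In a completely mixed equilibrium, Player I must be indifferent between Swerve and Straight.
Player I's expected payoff from Swerve is −7q + (1−q); from Straight it is 9q − 6(1−q).
Setting these equal: −8q + 1 = 15q − 6, so q = 7/23.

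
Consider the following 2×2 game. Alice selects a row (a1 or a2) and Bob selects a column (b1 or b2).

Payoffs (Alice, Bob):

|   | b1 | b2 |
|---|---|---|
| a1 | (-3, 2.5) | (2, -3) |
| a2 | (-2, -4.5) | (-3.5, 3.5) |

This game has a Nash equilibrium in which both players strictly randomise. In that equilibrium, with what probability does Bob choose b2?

Let y be the probability that Bob plays b1. In a completely mixed equilibrium, Alice must be indifferent between a1 and a2.
Alice's expected payoff from a1 is −3y + 2(1−y); from a2 it is −2y − 3.5(1−y).
Setting these equal: −5y + 2 = 1.5y − 3.5, so y = 11/13.
Therefore Bob plays b2 with probability 1 − 11/13 = 2/13.

2/13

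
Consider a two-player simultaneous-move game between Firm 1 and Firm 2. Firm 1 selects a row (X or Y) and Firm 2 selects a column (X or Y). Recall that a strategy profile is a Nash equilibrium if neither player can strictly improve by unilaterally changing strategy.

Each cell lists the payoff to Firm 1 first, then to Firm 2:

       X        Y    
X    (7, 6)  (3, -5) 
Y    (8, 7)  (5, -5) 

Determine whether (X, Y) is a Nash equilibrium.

No

At (X, Y), Firm 1 earns 3; switching to Y would give 5, so Firm 1 would deviate.
Firm 2 earns -5; switching to X would give 6, so Firm 2 would deviate.
Since at least one player can profitably deviate, this is not a Nash equilibrium.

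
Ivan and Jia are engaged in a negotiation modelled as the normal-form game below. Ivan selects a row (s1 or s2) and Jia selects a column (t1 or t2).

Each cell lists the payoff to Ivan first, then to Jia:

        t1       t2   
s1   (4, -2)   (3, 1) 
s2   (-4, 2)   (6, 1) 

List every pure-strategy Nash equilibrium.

(s1, t1): Jia prefers t2 (1 > -2) — not an equilibrium.
(s1, t2): Ivan prefers s2 (6 > 3) — not an equilibrium.
(s2, t1): Ivan prefers s1 (4 > -4) — not an equilibrium.
(s2, t2): Jia prefers t1 (2 > 1) — not an equilibrium.

none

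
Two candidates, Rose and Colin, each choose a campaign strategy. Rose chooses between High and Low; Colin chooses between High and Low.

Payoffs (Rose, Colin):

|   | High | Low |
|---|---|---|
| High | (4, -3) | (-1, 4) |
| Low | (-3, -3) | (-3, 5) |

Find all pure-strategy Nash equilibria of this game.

(High, High): Colin prefers Low (4 > -3) — not an equilibrium.
(High, Low): Rose gets -1 ≥ -3 from Low, and Colin gets 4 ≥ -3 from High — Nash equilibrium.
(Low, High): Rose prefers High (4 > -3); Colin prefers Low (5 > -3) — not an equilibrium.
(Low, Low): Rose prefers High (-1 > -3) — not an equilibrium.

(High, Low)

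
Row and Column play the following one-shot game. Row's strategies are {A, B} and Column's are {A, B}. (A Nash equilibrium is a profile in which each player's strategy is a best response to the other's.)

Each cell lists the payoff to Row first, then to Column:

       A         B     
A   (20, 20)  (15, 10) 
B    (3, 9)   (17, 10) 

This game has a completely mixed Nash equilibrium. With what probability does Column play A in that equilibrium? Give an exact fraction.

Let y be the probability that Column plays A. In a completely mixed equilibrium, Row must be indifferent between A and B.
Row's expected payoff from A is 20y + 15(1−y); from B it is 3y + 17(1−y).
Setting these equal: 5y + 15 = −14y + 17, so y = 2/19.

2/19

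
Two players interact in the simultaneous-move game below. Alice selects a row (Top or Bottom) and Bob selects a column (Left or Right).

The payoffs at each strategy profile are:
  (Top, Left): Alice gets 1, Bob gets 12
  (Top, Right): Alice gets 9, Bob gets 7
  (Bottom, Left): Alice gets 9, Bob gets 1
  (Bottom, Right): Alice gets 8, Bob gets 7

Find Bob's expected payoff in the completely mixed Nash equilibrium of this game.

First find x, the probability Alice plays Top, from Bob's indifference between Left and Right: 12x + (1−x) = 7x + 7(1−x), giving x = 6/11.
Since Bob is indifferent in equilibrium, Bob's expected payoff equals the payoff from either column against (6/11, 5/11). Using Left: 12(6/11) + (5/11) = 7.

7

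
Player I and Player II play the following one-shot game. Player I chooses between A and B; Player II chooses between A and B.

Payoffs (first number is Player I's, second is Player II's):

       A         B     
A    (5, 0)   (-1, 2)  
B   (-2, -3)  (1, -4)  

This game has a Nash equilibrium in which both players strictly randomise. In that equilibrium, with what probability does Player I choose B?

2/3

Let x be the probability that Player I plays A. In a completely mixed equilibrium, Player II must be indifferent between A and B.
Player II's expected payoff from A is −3(1−x); from B it is 2x − 4(1−x).
Setting these equal: 3x − 3 = 6x − 4, so x = 1/3.
Therefore Player I plays B with probability 1 − 1/3 = 2/3.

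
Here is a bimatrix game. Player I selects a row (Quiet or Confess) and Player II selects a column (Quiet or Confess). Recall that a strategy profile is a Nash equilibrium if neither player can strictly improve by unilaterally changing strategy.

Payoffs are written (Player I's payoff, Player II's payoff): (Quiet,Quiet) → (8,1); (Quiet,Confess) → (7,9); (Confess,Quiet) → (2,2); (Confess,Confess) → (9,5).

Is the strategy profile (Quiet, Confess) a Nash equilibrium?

No

At (Quiet, Confess), Player I earns 7; switching to Confess would give 9, so Player I would deviate.
Player II earns 9; switching to Quiet would give 1, so Player II has no profitable deviation.
Since at least one player can profitably deviate, this is not a Nash equilibrium.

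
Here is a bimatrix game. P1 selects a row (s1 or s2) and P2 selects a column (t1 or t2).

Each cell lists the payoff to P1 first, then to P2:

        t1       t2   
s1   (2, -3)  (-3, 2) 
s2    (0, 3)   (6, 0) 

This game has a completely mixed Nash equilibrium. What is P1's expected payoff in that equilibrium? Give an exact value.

12/11

First find q, the probability P2 plays t1, from P1's indifference between s1 and s2: 2q − 3(1−q) = 6(1−q), giving q = 9/11.
Since P1 is indifferent in equilibrium, P1's expected payoff equals the payoff from either row against (9/11, 2/11). Using s1: 2(9/11) − 3(2/11) = 12/11.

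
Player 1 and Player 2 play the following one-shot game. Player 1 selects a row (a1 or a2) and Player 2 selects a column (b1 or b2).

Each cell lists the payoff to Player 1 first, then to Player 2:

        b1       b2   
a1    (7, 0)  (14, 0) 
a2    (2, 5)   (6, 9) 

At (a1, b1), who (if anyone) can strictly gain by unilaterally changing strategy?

Neither

Player 1 at (a1, b1) earns 7; deviating to a2 yields 2 — not better.
Player 2 earns 0; deviating to b2 yields 0 — not better.
Neither player can strictly improve; the profile is a Nash equilibrium.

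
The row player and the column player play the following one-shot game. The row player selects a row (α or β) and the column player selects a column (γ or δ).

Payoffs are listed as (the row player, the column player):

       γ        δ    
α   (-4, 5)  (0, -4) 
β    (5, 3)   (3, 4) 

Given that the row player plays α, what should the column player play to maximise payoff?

γ

Against α, the column player earns 5 from γ and -4 from δ.
So γ is the best response.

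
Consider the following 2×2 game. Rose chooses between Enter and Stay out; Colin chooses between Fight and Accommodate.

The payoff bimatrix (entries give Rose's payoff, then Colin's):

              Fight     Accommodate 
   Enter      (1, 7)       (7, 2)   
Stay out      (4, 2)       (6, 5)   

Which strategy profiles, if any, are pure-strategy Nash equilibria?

(Enter, Fight): Rose prefers Stay out (4 > 1) — not an equilibrium.
(Enter, Accommodate): Colin prefers Fight (7 > 2) — not an equilibrium.
(Stay out, Fight): Colin prefers Accommodate (5 > 2) — not an equilibrium.
(Stay out, Accommodate): Rose prefers Enter (7 > 6) — not an equilibrium.

none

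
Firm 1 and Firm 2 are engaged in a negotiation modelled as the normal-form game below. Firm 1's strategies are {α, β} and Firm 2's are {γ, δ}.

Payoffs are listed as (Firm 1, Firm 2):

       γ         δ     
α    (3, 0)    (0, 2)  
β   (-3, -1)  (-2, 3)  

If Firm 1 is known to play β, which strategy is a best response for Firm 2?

Against β, Firm 2 earns -1 from γ and 3 from δ.
So δ is the best response.

δ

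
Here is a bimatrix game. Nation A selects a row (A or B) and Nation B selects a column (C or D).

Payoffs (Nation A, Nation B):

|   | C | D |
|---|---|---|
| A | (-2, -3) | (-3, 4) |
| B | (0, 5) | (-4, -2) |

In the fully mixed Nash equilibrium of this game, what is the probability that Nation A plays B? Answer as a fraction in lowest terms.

1/2

Let x be the probability that Nation A plays A. In a completely mixed equilibrium, Nation B must be indifferent between C and D.
Nation B's expected payoff from C is −3x + 5(1−x); from D it is 4x − 2(1−x).
Setting these equal: −8x + 5 = 6x − 2, so x = 1/2.
Therefore Nation A plays B with probability 1 − 1/2 = 1/2.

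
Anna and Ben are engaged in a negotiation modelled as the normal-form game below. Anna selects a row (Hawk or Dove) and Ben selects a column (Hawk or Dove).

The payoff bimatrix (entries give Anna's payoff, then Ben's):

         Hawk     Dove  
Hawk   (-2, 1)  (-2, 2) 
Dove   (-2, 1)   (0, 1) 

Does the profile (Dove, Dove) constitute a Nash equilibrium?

Yes

At (Dove, Dove), Anna earns 0; switching to Hawk would give -2, so Anna has no profitable deviation.
Ben earns 1; switching to Hawk would give 1, so Ben has no profitable deviation.
Neither player can gain by a unilateral deviation, so this profile is a Nash equilibrium.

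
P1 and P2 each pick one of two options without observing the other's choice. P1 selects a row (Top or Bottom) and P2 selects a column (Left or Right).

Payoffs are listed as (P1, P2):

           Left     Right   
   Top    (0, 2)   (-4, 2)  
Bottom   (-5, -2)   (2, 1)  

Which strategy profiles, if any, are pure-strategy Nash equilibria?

(Top, Left): P1 gets 0 ≥ -5 from Bottom, and P2 gets 2 ≥ 2 from Right — Nash equilibrium.
(Top, Right): P1 prefers Bottom (2 > -4) — not an equilibrium.
(Bottom, Left): P1 prefers Top (0 > -5); P2 prefers Right (1 > -2) — not an equilibrium.
(Bottom, Right): P1 gets 2 ≥ -4 from Top, and P2 gets 1 ≥ -2 from Left — Nash equilibrium.

(Top, Left) and (Bottom, Right)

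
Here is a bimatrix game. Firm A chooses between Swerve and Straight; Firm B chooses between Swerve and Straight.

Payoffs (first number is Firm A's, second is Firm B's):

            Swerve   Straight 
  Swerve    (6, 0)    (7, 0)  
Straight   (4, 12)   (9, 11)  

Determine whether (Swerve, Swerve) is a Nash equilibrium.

At (Swerve, Swerve), Firm A earns 6; switching to Straight would give 4, so Firm A has no profitable deviation.
Firm B earns 0; switching to Straight would give 0, so Firm B has no profitable deviation.
Neither player can gain by a unilateral deviation, so this profile is a Nash equilibrium.

Yes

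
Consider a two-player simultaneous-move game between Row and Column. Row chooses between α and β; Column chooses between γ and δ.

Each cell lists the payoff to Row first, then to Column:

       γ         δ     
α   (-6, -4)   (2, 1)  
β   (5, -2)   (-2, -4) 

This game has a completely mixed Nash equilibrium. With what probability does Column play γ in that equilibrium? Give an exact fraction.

4/15

Let y be the probability that Column plays γ. In a completely mixed equilibrium, Row must be indifferent between α and β.
Row's expected payoff from α is −6y + 2(1−y); from β it is 5y − 2(1−y).
Setting these equal: −8y + 2 = 7y − 2, so y = 4/15.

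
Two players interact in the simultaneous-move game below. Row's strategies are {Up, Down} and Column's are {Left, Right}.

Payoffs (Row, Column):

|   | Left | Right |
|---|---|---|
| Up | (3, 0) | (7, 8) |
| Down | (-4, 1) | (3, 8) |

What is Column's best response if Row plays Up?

Right

Against Up, Column earns 0 from Left and 8 from Right.
So Right is the best response.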